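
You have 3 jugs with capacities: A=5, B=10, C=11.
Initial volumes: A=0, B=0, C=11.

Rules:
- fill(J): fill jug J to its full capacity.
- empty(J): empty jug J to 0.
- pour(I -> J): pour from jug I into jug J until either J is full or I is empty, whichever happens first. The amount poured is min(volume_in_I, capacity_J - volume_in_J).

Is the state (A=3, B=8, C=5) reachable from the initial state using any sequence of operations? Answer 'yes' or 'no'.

Answer: no

Derivation:
BFS explored all 432 reachable states.
Reachable set includes: (0,0,0), (0,0,1), (0,0,2), (0,0,3), (0,0,4), (0,0,5), (0,0,6), (0,0,7), (0,0,8), (0,0,9), (0,0,10), (0,0,11) ...
Target (A=3, B=8, C=5) not in reachable set → no.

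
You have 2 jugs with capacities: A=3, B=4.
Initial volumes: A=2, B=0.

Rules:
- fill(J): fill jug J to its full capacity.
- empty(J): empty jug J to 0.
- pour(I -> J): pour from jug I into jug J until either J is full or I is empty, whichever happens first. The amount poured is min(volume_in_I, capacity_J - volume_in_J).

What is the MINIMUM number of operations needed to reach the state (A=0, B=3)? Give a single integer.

BFS from (A=2, B=0). One shortest path:
  1. fill(A) -> (A=3 B=0)
  2. pour(A -> B) -> (A=0 B=3)
Reached target in 2 moves.

Answer: 2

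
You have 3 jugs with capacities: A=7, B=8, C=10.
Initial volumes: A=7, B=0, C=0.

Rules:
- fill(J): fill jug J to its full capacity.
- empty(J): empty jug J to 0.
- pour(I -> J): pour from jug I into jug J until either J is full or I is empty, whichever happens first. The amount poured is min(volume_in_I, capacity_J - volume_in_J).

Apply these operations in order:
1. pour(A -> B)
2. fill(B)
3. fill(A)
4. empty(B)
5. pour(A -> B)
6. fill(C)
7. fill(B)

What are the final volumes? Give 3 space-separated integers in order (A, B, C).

Answer: 0 8 10

Derivation:
Step 1: pour(A -> B) -> (A=0 B=7 C=0)
Step 2: fill(B) -> (A=0 B=8 C=0)
Step 3: fill(A) -> (A=7 B=8 C=0)
Step 4: empty(B) -> (A=7 B=0 C=0)
Step 5: pour(A -> B) -> (A=0 B=7 C=0)
Step 6: fill(C) -> (A=0 B=7 C=10)
Step 7: fill(B) -> (A=0 B=8 C=10)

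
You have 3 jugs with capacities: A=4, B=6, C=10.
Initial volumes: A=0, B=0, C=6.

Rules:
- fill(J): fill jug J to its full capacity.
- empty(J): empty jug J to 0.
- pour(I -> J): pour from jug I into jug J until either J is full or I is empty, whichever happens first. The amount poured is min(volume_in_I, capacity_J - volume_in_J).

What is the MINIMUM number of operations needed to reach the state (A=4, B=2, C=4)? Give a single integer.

Answer: 3

Derivation:
BFS from (A=0, B=0, C=6). One shortest path:
  1. fill(C) -> (A=0 B=0 C=10)
  2. pour(C -> B) -> (A=0 B=6 C=4)
  3. pour(B -> A) -> (A=4 B=2 C=4)
Reached target in 3 moves.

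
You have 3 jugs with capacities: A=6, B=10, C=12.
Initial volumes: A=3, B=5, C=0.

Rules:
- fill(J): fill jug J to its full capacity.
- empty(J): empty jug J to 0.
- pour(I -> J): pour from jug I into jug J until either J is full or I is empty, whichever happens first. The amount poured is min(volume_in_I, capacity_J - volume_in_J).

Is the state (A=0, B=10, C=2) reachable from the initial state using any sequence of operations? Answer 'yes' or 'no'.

BFS from (A=3, B=5, C=0):
  1. empty(A) -> (A=0 B=5 C=0)
  2. empty(B) -> (A=0 B=0 C=0)
  3. fill(C) -> (A=0 B=0 C=12)
  4. pour(C -> B) -> (A=0 B=10 C=2)
Target reached → yes.

Answer: yes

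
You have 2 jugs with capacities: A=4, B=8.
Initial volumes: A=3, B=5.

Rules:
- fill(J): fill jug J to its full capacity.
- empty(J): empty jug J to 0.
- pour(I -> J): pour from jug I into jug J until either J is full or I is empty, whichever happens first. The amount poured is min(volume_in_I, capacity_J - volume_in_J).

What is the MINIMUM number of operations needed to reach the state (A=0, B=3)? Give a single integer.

BFS from (A=3, B=5). One shortest path:
  1. empty(B) -> (A=3 B=0)
  2. pour(A -> B) -> (A=0 B=3)
Reached target in 2 moves.

Answer: 2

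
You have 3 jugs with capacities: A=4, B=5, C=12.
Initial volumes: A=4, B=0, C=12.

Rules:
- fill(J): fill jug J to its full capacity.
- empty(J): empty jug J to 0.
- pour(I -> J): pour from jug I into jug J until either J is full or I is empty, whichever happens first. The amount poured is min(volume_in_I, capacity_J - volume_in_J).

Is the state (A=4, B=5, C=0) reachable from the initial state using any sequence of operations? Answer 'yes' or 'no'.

BFS from (A=4, B=0, C=12):
  1. fill(B) -> (A=4 B=5 C=12)
  2. empty(C) -> (A=4 B=5 C=0)
Target reached → yes.

Answer: yes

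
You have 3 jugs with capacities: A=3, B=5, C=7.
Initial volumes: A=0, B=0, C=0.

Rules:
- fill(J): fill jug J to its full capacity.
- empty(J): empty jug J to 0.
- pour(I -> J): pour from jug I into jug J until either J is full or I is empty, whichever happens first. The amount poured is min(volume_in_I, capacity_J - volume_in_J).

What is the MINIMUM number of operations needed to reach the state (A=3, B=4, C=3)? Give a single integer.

Answer: 5

Derivation:
BFS from (A=0, B=0, C=0). One shortest path:
  1. fill(C) -> (A=0 B=0 C=7)
  2. pour(C -> A) -> (A=3 B=0 C=4)
  3. pour(C -> B) -> (A=3 B=4 C=0)
  4. pour(A -> C) -> (A=0 B=4 C=3)
  5. fill(A) -> (A=3 B=4 C=3)
Reached target in 5 moves.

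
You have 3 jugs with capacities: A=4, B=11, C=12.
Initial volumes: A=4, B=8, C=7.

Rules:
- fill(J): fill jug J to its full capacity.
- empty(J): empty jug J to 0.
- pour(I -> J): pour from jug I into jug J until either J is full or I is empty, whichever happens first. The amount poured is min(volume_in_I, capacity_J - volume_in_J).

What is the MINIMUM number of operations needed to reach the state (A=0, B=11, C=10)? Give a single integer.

BFS from (A=4, B=8, C=7). One shortest path:
  1. fill(B) -> (A=4 B=11 C=7)
  2. pour(A -> C) -> (A=0 B=11 C=11)
  3. pour(B -> C) -> (A=0 B=10 C=12)
  4. empty(C) -> (A=0 B=10 C=0)
  5. pour(B -> C) -> (A=0 B=0 C=10)
  6. fill(B) -> (A=0 B=11 C=10)
Reached target in 6 moves.

Answer: 6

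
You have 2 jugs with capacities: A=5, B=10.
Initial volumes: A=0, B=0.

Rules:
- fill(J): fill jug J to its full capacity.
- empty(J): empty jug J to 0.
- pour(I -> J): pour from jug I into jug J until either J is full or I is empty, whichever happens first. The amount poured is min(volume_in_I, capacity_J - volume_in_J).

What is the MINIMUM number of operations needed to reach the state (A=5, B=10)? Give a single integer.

BFS from (A=0, B=0). One shortest path:
  1. fill(A) -> (A=5 B=0)
  2. fill(B) -> (A=5 B=10)
Reached target in 2 moves.

Answer: 2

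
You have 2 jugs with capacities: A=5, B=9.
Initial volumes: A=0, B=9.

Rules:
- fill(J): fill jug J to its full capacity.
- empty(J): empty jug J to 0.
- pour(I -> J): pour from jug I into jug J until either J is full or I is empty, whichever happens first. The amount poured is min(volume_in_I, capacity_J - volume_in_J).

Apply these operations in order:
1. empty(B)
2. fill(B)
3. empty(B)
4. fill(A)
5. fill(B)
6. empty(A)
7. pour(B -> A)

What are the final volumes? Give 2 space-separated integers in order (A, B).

Step 1: empty(B) -> (A=0 B=0)
Step 2: fill(B) -> (A=0 B=9)
Step 3: empty(B) -> (A=0 B=0)
Step 4: fill(A) -> (A=5 B=0)
Step 5: fill(B) -> (A=5 B=9)
Step 6: empty(A) -> (A=0 B=9)
Step 7: pour(B -> A) -> (A=5 B=4)

Answer: 5 4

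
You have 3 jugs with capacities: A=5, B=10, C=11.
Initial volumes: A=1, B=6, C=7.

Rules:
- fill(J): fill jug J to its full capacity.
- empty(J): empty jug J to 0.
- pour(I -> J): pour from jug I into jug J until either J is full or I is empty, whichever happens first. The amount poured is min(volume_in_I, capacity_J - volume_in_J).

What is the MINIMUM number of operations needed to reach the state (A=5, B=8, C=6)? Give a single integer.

Answer: 5

Derivation:
BFS from (A=1, B=6, C=7). One shortest path:
  1. empty(B) -> (A=1 B=0 C=7)
  2. pour(A -> B) -> (A=0 B=1 C=7)
  3. pour(C -> B) -> (A=0 B=8 C=0)
  4. fill(C) -> (A=0 B=8 C=11)
  5. pour(C -> A) -> (A=5 B=8 C=6)
Reached target in 5 moves.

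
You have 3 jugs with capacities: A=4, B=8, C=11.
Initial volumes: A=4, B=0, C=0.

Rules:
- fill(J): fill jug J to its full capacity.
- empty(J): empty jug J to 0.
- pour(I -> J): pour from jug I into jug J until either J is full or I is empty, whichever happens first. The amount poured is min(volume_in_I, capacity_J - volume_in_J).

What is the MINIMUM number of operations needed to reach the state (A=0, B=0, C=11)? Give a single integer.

Answer: 2

Derivation:
BFS from (A=4, B=0, C=0). One shortest path:
  1. empty(A) -> (A=0 B=0 C=0)
  2. fill(C) -> (A=0 B=0 C=11)
Reached target in 2 moves.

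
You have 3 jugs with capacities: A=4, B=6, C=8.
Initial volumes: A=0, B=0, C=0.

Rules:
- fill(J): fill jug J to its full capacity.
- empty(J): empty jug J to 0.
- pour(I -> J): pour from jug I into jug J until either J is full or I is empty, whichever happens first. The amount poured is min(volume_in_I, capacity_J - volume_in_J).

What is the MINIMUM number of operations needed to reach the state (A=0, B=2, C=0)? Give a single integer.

Answer: 3

Derivation:
BFS from (A=0, B=0, C=0). One shortest path:
  1. fill(B) -> (A=0 B=6 C=0)
  2. pour(B -> A) -> (A=4 B=2 C=0)
  3. empty(A) -> (A=0 B=2 C=0)
Reached target in 3 moves.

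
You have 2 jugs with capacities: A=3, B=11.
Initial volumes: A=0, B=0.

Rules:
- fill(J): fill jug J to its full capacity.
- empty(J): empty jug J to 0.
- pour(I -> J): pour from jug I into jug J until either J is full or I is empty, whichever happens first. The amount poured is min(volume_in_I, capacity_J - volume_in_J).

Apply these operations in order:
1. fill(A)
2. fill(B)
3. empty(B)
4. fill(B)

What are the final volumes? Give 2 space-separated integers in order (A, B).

Step 1: fill(A) -> (A=3 B=0)
Step 2: fill(B) -> (A=3 B=11)
Step 3: empty(B) -> (A=3 B=0)
Step 4: fill(B) -> (A=3 B=11)

Answer: 3 11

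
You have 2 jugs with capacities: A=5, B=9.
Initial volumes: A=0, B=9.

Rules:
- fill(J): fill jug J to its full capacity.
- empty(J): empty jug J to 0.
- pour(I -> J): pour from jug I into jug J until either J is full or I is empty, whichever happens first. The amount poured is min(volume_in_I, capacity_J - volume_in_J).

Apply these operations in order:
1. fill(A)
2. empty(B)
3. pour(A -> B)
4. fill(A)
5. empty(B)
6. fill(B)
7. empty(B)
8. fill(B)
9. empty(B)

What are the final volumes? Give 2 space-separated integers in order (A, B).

Answer: 5 0

Derivation:
Step 1: fill(A) -> (A=5 B=9)
Step 2: empty(B) -> (A=5 B=0)
Step 3: pour(A -> B) -> (A=0 B=5)
Step 4: fill(A) -> (A=5 B=5)
Step 5: empty(B) -> (A=5 B=0)
Step 6: fill(B) -> (A=5 B=9)
Step 7: empty(B) -> (A=5 B=0)
Step 8: fill(B) -> (A=5 B=9)
Step 9: empty(B) -> (A=5 B=0)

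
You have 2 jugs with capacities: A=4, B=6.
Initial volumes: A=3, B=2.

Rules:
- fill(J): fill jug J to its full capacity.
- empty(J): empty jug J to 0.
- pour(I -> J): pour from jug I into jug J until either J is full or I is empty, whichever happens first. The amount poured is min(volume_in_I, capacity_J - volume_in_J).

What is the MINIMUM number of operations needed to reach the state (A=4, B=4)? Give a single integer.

BFS from (A=3, B=2). One shortest path:
  1. fill(A) -> (A=4 B=2)
  2. empty(B) -> (A=4 B=0)
  3. pour(A -> B) -> (A=0 B=4)
  4. fill(A) -> (A=4 B=4)
Reached target in 4 moves.

Answer: 4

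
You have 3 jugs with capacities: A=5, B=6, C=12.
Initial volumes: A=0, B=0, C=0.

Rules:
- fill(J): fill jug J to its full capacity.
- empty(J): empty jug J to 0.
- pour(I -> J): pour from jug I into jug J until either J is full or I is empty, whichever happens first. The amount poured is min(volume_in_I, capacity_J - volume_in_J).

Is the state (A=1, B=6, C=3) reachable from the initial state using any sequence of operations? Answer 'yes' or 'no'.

Answer: yes

Derivation:
BFS from (A=0, B=0, C=0):
  1. fill(A) -> (A=5 B=0 C=0)
  2. pour(A -> B) -> (A=0 B=5 C=0)
  3. fill(A) -> (A=5 B=5 C=0)
  4. pour(A -> B) -> (A=4 B=6 C=0)
  5. pour(A -> C) -> (A=0 B=6 C=4)
  6. pour(B -> A) -> (A=5 B=1 C=4)
  7. pour(A -> C) -> (A=0 B=1 C=9)
  8. pour(B -> A) -> (A=1 B=0 C=9)
  9. pour(C -> B) -> (A=1 B=6 C=3)
Target reached → yes.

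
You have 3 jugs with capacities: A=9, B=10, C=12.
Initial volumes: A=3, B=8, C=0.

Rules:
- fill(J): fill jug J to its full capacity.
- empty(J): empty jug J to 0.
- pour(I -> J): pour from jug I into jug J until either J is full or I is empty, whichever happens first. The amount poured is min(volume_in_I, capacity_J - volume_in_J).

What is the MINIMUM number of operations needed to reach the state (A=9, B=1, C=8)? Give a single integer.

BFS from (A=3, B=8, C=0). One shortest path:
  1. empty(A) -> (A=0 B=8 C=0)
  2. pour(B -> C) -> (A=0 B=0 C=8)
  3. fill(B) -> (A=0 B=10 C=8)
  4. pour(B -> A) -> (A=9 B=1 C=8)
Reached target in 4 moves.

Answer: 4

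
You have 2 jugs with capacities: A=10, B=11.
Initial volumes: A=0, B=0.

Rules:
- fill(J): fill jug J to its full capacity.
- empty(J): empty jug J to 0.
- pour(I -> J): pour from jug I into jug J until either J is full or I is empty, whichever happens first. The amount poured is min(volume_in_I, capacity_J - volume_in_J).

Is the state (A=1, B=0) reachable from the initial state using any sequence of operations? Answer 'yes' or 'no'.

Answer: yes

Derivation:
BFS from (A=0, B=0):
  1. fill(B) -> (A=0 B=11)
  2. pour(B -> A) -> (A=10 B=1)
  3. empty(A) -> (A=0 B=1)
  4. pour(B -> A) -> (A=1 B=0)
Target reached → yes.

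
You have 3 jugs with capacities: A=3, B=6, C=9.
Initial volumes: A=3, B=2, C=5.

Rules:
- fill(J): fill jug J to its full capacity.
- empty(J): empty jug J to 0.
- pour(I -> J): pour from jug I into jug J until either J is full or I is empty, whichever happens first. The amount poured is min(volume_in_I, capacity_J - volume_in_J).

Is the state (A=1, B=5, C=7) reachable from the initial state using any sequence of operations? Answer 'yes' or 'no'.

BFS explored all 134 reachable states.
Reachable set includes: (0,0,0), (0,0,1), (0,0,2), (0,0,3), (0,0,4), (0,0,5), (0,0,6), (0,0,7), (0,0,8), (0,0,9), (0,1,0), (0,1,3) ...
Target (A=1, B=5, C=7) not in reachable set → no.

Answer: no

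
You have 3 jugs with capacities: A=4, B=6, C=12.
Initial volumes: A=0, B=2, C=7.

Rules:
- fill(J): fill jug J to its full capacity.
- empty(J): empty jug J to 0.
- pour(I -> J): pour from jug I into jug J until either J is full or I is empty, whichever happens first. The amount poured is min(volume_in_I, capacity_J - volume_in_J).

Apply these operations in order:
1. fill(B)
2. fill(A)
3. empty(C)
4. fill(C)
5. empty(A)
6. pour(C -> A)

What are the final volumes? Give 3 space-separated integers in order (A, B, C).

Answer: 4 6 8

Derivation:
Step 1: fill(B) -> (A=0 B=6 C=7)
Step 2: fill(A) -> (A=4 B=6 C=7)
Step 3: empty(C) -> (A=4 B=6 C=0)
Step 4: fill(C) -> (A=4 B=6 C=12)
Step 5: empty(A) -> (A=0 B=6 C=12)
Step 6: pour(C -> A) -> (A=4 B=6 C=8)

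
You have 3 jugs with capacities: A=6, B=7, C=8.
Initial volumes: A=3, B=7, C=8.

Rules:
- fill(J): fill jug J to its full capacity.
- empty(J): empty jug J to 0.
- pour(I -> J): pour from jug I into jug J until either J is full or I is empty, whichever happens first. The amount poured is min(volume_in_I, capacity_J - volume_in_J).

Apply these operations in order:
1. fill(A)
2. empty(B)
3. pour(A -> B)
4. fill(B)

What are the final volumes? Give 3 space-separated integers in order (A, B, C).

Step 1: fill(A) -> (A=6 B=7 C=8)
Step 2: empty(B) -> (A=6 B=0 C=8)
Step 3: pour(A -> B) -> (A=0 B=6 C=8)
Step 4: fill(B) -> (A=0 B=7 C=8)

Answer: 0 7 8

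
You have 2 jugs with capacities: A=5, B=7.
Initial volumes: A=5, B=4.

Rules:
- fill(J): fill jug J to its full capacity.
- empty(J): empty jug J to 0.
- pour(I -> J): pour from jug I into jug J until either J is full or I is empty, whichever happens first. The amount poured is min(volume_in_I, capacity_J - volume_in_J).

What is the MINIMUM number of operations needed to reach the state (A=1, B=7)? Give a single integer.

Answer: 8

Derivation:
BFS from (A=5, B=4). One shortest path:
  1. empty(B) -> (A=5 B=0)
  2. pour(A -> B) -> (A=0 B=5)
  3. fill(A) -> (A=5 B=5)
  4. pour(A -> B) -> (A=3 B=7)
  5. empty(B) -> (A=3 B=0)
  6. pour(A -> B) -> (A=0 B=3)
  7. fill(A) -> (A=5 B=3)
  8. pour(A -> B) -> (A=1 B=7)
Reached target in 8 moves.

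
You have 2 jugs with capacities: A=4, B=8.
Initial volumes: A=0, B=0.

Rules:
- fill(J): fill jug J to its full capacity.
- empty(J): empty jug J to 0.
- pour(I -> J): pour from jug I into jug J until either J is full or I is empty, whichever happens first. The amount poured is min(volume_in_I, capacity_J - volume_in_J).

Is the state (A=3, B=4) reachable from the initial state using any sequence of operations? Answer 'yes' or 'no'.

BFS explored all 6 reachable states.
Reachable set includes: (0,0), (0,4), (0,8), (4,0), (4,4), (4,8)
Target (A=3, B=4) not in reachable set → no.

Answer: no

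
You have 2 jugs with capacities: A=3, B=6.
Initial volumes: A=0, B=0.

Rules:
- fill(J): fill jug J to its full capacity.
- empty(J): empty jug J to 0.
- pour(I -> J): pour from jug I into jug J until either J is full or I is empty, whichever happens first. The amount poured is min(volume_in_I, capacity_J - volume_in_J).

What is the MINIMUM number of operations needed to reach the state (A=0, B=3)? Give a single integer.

BFS from (A=0, B=0). One shortest path:
  1. fill(A) -> (A=3 B=0)
  2. pour(A -> B) -> (A=0 B=3)
Reached target in 2 moves.

Answer: 2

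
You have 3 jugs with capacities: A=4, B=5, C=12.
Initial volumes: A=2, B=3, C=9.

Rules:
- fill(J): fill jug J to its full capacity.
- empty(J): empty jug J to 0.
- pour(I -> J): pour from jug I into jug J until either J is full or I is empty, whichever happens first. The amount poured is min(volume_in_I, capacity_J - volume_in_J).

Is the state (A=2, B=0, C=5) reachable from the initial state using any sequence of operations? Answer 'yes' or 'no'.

BFS from (A=2, B=3, C=9):
  1. fill(B) -> (A=2 B=5 C=9)
  2. empty(C) -> (A=2 B=5 C=0)
  3. pour(B -> C) -> (A=2 B=0 C=5)
Target reached → yes.

Answer: yes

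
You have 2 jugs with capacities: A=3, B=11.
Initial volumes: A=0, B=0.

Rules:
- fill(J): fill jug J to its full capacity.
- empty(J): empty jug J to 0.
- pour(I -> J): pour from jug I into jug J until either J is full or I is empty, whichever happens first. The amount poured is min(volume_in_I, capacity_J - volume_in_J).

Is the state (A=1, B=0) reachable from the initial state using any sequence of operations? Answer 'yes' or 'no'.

Answer: yes

Derivation:
BFS from (A=0, B=0):
  1. fill(A) -> (A=3 B=0)
  2. pour(A -> B) -> (A=0 B=3)
  3. fill(A) -> (A=3 B=3)
  4. pour(A -> B) -> (A=0 B=6)
  5. fill(A) -> (A=3 B=6)
  6. pour(A -> B) -> (A=0 B=9)
  7. fill(A) -> (A=3 B=9)
  8. pour(A -> B) -> (A=1 B=11)
  9. empty(B) -> (A=1 B=0)
Target reached → yes.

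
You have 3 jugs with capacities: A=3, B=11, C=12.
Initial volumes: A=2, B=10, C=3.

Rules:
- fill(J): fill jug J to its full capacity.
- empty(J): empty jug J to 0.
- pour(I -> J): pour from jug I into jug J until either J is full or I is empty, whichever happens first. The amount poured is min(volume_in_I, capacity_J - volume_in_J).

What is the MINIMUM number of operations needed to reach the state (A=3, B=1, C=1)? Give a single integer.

BFS from (A=2, B=10, C=3). One shortest path:
  1. empty(A) -> (A=0 B=10 C=3)
  2. pour(B -> C) -> (A=0 B=1 C=12)
  3. pour(B -> A) -> (A=1 B=0 C=12)
  4. pour(C -> B) -> (A=1 B=11 C=1)
  5. empty(B) -> (A=1 B=0 C=1)
  6. pour(A -> B) -> (A=0 B=1 C=1)
  7. fill(A) -> (A=3 B=1 C=1)
Reached target in 7 moves.

Answer: 7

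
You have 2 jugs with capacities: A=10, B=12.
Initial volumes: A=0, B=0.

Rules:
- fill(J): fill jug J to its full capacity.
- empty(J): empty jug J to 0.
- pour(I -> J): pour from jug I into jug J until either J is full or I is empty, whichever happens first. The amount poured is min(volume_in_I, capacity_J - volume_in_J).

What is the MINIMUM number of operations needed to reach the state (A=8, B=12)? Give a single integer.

Answer: 4

Derivation:
BFS from (A=0, B=0). One shortest path:
  1. fill(A) -> (A=10 B=0)
  2. pour(A -> B) -> (A=0 B=10)
  3. fill(A) -> (A=10 B=10)
  4. pour(A -> B) -> (A=8 B=12)
Reached target in 4 moves.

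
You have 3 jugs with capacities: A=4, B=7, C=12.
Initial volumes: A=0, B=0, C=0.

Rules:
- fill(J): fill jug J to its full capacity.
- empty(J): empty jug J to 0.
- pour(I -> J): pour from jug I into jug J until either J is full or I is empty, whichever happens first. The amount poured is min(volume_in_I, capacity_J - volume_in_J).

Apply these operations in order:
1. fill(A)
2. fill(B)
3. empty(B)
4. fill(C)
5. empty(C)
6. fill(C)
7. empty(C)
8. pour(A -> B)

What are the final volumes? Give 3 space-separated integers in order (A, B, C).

Answer: 0 4 0

Derivation:
Step 1: fill(A) -> (A=4 B=0 C=0)
Step 2: fill(B) -> (A=4 B=7 C=0)
Step 3: empty(B) -> (A=4 B=0 C=0)
Step 4: fill(C) -> (A=4 B=0 C=12)
Step 5: empty(C) -> (A=4 B=0 C=0)
Step 6: fill(C) -> (A=4 B=0 C=12)
Step 7: empty(C) -> (A=4 B=0 C=0)
Step 8: pour(A -> B) -> (A=0 B=4 C=0)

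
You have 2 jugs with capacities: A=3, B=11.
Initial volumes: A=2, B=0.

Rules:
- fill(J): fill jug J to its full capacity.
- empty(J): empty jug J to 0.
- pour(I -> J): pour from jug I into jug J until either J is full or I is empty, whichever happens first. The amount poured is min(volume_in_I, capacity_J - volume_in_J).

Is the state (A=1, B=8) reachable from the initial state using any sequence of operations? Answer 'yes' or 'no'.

Answer: no

Derivation:
BFS explored all 28 reachable states.
Reachable set includes: (0,0), (0,1), (0,2), (0,3), (0,4), (0,5), (0,6), (0,7), (0,8), (0,9), (0,10), (0,11) ...
Target (A=1, B=8) not in reachable set → no.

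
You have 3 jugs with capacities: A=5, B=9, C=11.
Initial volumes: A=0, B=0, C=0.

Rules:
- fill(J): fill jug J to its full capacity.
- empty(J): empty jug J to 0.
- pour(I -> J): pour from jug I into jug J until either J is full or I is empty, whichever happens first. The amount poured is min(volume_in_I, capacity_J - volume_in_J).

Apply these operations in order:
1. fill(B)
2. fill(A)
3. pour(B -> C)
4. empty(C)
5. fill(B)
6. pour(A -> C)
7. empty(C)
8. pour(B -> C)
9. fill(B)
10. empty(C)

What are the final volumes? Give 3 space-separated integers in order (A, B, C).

Step 1: fill(B) -> (A=0 B=9 C=0)
Step 2: fill(A) -> (A=5 B=9 C=0)
Step 3: pour(B -> C) -> (A=5 B=0 C=9)
Step 4: empty(C) -> (A=5 B=0 C=0)
Step 5: fill(B) -> (A=5 B=9 C=0)
Step 6: pour(A -> C) -> (A=0 B=9 C=5)
Step 7: empty(C) -> (A=0 B=9 C=0)
Step 8: pour(B -> C) -> (A=0 B=0 C=9)
Step 9: fill(B) -> (A=0 B=9 C=9)
Step 10: empty(C) -> (A=0 B=9 C=0)

Answer: 0 9 0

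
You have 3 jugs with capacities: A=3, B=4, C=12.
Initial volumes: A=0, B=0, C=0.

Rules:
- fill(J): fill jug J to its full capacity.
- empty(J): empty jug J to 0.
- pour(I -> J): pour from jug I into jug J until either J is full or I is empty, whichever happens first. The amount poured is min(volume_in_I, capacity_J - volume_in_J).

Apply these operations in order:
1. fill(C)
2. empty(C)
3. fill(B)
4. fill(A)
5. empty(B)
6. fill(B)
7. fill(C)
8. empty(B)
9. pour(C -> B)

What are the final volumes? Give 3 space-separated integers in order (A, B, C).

Answer: 3 4 8

Derivation:
Step 1: fill(C) -> (A=0 B=0 C=12)
Step 2: empty(C) -> (A=0 B=0 C=0)
Step 3: fill(B) -> (A=0 B=4 C=0)
Step 4: fill(A) -> (A=3 B=4 C=0)
Step 5: empty(B) -> (A=3 B=0 C=0)
Step 6: fill(B) -> (A=3 B=4 C=0)
Step 7: fill(C) -> (A=3 B=4 C=12)
Step 8: empty(B) -> (A=3 B=0 C=12)
Step 9: pour(C -> B) -> (A=3 B=4 C=8)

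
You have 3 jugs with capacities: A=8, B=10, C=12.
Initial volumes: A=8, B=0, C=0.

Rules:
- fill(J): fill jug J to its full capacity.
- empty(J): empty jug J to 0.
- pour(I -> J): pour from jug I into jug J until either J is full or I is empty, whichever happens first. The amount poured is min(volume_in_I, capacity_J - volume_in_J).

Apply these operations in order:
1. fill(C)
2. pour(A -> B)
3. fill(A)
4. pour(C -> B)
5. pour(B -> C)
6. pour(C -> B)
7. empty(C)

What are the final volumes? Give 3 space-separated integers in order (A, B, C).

Answer: 8 10 0

Derivation:
Step 1: fill(C) -> (A=8 B=0 C=12)
Step 2: pour(A -> B) -> (A=0 B=8 C=12)
Step 3: fill(A) -> (A=8 B=8 C=12)
Step 4: pour(C -> B) -> (A=8 B=10 C=10)
Step 5: pour(B -> C) -> (A=8 B=8 C=12)
Step 6: pour(C -> B) -> (A=8 B=10 C=10)
Step 7: empty(C) -> (A=8 B=10 C=0)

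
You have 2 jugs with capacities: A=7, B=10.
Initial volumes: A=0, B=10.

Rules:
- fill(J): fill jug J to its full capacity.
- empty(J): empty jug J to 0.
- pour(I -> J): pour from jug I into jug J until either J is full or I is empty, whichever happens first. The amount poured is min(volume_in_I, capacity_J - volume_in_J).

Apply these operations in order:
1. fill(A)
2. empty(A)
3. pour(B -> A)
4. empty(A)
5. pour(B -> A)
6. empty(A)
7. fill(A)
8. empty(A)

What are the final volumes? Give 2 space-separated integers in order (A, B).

Answer: 0 0

Derivation:
Step 1: fill(A) -> (A=7 B=10)
Step 2: empty(A) -> (A=0 B=10)
Step 3: pour(B -> A) -> (A=7 B=3)
Step 4: empty(A) -> (A=0 B=3)
Step 5: pour(B -> A) -> (A=3 B=0)
Step 6: empty(A) -> (A=0 B=0)
Step 7: fill(A) -> (A=7 B=0)
Step 8: empty(A) -> (A=0 B=0)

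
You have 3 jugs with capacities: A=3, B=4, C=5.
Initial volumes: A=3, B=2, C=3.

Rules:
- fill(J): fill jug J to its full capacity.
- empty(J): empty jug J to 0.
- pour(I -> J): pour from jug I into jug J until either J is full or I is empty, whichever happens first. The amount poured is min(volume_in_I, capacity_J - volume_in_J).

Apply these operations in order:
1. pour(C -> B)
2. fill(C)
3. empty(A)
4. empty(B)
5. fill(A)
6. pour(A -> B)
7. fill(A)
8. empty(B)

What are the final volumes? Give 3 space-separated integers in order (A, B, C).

Answer: 3 0 5

Derivation:
Step 1: pour(C -> B) -> (A=3 B=4 C=1)
Step 2: fill(C) -> (A=3 B=4 C=5)
Step 3: empty(A) -> (A=0 B=4 C=5)
Step 4: empty(B) -> (A=0 B=0 C=5)
Step 5: fill(A) -> (A=3 B=0 C=5)
Step 6: pour(A -> B) -> (A=0 B=3 C=5)
Step 7: fill(A) -> (A=3 B=3 C=5)
Step 8: empty(B) -> (A=3 B=0 C=5)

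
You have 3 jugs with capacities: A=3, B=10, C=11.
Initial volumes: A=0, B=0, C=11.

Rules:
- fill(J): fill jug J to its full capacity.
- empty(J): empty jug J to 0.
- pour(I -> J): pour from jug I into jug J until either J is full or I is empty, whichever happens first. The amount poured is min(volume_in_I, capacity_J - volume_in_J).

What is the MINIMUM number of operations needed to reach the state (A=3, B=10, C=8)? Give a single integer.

Answer: 2

Derivation:
BFS from (A=0, B=0, C=11). One shortest path:
  1. fill(B) -> (A=0 B=10 C=11)
  2. pour(C -> A) -> (A=3 B=10 C=8)
Reached target in 2 moves.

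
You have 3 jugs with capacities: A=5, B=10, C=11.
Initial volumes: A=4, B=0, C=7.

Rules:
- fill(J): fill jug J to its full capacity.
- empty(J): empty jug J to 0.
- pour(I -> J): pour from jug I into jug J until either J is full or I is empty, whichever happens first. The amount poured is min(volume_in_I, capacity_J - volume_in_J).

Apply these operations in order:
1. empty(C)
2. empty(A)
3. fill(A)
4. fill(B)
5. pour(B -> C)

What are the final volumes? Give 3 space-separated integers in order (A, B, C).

Answer: 5 0 10

Derivation:
Step 1: empty(C) -> (A=4 B=0 C=0)
Step 2: empty(A) -> (A=0 B=0 C=0)
Step 3: fill(A) -> (A=5 B=0 C=0)
Step 4: fill(B) -> (A=5 B=10 C=0)
Step 5: pour(B -> C) -> (A=5 B=0 C=10)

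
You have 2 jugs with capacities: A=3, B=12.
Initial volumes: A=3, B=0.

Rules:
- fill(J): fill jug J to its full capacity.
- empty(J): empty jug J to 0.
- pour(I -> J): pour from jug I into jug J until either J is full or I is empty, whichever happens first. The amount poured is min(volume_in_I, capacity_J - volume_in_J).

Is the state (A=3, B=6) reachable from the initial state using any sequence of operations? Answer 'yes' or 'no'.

Answer: yes

Derivation:
BFS from (A=3, B=0):
  1. pour(A -> B) -> (A=0 B=3)
  2. fill(A) -> (A=3 B=3)
  3. pour(A -> B) -> (A=0 B=6)
  4. fill(A) -> (A=3 B=6)
Target reached → yes.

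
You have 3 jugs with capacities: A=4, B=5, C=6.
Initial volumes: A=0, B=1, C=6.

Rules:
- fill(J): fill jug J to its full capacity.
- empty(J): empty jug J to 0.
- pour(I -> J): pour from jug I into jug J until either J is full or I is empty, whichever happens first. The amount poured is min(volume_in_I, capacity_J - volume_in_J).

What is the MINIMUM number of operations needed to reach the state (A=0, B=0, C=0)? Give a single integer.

BFS from (A=0, B=1, C=6). One shortest path:
  1. empty(B) -> (A=0 B=0 C=6)
  2. empty(C) -> (A=0 B=0 C=0)
Reached target in 2 moves.

Answer: 2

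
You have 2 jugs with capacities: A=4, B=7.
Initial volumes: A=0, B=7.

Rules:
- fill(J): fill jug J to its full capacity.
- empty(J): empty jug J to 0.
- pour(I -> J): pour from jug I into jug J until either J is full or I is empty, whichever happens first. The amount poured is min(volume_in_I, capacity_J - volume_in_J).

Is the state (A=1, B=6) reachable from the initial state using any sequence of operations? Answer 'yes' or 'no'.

BFS explored all 22 reachable states.
Reachable set includes: (0,0), (0,1), (0,2), (0,3), (0,4), (0,5), (0,6), (0,7), (1,0), (1,7), (2,0), (2,7) ...
Target (A=1, B=6) not in reachable set → no.

Answer: no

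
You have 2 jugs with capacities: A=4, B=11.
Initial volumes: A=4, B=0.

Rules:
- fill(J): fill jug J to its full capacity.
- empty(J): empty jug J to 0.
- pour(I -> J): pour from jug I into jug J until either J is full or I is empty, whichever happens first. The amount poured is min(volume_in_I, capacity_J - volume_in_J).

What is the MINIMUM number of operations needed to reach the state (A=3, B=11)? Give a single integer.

Answer: 8

Derivation:
BFS from (A=4, B=0). One shortest path:
  1. empty(A) -> (A=0 B=0)
  2. fill(B) -> (A=0 B=11)
  3. pour(B -> A) -> (A=4 B=7)
  4. empty(A) -> (A=0 B=7)
  5. pour(B -> A) -> (A=4 B=3)
  6. empty(A) -> (A=0 B=3)
  7. pour(B -> A) -> (A=3 B=0)
  8. fill(B) -> (A=3 B=11)
Reached target in 8 moves.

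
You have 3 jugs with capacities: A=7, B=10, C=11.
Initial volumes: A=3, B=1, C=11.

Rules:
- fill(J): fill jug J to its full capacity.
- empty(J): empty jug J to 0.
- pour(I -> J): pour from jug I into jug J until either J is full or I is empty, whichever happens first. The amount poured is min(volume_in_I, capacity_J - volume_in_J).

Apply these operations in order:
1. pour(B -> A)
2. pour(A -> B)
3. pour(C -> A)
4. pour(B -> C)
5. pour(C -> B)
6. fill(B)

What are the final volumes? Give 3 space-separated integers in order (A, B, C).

Step 1: pour(B -> A) -> (A=4 B=0 C=11)
Step 2: pour(A -> B) -> (A=0 B=4 C=11)
Step 3: pour(C -> A) -> (A=7 B=4 C=4)
Step 4: pour(B -> C) -> (A=7 B=0 C=8)
Step 5: pour(C -> B) -> (A=7 B=8 C=0)
Step 6: fill(B) -> (A=7 B=10 C=0)

Answer: 7 10 0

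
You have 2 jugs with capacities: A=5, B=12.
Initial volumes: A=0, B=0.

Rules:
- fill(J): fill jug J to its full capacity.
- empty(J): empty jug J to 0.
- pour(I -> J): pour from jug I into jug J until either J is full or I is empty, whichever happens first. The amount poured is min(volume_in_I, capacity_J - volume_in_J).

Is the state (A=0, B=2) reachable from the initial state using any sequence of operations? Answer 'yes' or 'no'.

Answer: yes

Derivation:
BFS from (A=0, B=0):
  1. fill(B) -> (A=0 B=12)
  2. pour(B -> A) -> (A=5 B=7)
  3. empty(A) -> (A=0 B=7)
  4. pour(B -> A) -> (A=5 B=2)
  5. empty(A) -> (A=0 B=2)
Target reached → yes.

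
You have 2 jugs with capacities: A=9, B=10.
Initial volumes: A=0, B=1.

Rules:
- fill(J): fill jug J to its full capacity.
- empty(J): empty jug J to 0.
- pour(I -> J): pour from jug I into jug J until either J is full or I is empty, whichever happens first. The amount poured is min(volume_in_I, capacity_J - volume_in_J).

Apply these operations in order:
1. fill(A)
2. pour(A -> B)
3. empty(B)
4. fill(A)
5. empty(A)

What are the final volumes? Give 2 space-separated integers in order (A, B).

Step 1: fill(A) -> (A=9 B=1)
Step 2: pour(A -> B) -> (A=0 B=10)
Step 3: empty(B) -> (A=0 B=0)
Step 4: fill(A) -> (A=9 B=0)
Step 5: empty(A) -> (A=0 B=0)

Answer: 0 0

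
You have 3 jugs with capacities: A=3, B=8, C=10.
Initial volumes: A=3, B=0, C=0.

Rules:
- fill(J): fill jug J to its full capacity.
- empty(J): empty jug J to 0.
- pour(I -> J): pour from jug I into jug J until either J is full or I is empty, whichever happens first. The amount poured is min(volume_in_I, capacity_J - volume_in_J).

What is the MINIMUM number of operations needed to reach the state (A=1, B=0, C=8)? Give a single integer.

BFS from (A=3, B=0, C=0). One shortest path:
  1. fill(B) -> (A=3 B=8 C=0)
  2. pour(B -> C) -> (A=3 B=0 C=8)
  3. fill(B) -> (A=3 B=8 C=8)
  4. pour(A -> C) -> (A=1 B=8 C=10)
  5. empty(C) -> (A=1 B=8 C=0)
  6. pour(B -> C) -> (A=1 B=0 C=8)
Reached target in 6 moves.

Answer: 6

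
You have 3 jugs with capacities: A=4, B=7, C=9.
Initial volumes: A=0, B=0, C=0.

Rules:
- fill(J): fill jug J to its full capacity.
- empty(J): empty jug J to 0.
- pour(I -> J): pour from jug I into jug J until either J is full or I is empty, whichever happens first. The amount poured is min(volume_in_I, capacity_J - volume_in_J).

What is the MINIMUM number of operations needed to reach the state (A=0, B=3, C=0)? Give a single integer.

Answer: 3

Derivation:
BFS from (A=0, B=0, C=0). One shortest path:
  1. fill(B) -> (A=0 B=7 C=0)
  2. pour(B -> A) -> (A=4 B=3 C=0)
  3. empty(A) -> (A=0 B=3 C=0)
Reached target in 3 moves.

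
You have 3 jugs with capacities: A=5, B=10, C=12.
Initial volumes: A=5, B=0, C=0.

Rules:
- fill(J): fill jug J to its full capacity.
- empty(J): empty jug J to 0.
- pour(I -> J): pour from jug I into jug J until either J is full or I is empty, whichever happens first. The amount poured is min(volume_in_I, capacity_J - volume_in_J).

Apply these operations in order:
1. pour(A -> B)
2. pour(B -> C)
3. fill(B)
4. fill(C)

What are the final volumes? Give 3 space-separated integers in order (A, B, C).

Answer: 0 10 12

Derivation:
Step 1: pour(A -> B) -> (A=0 B=5 C=0)
Step 2: pour(B -> C) -> (A=0 B=0 C=5)
Step 3: fill(B) -> (A=0 B=10 C=5)
Step 4: fill(C) -> (A=0 B=10 C=12)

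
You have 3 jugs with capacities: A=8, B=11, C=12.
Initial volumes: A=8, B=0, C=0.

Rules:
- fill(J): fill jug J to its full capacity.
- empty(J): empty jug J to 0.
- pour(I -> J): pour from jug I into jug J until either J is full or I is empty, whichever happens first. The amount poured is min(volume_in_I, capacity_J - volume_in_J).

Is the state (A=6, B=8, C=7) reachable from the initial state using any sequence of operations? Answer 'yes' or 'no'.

BFS explored all 634 reachable states.
Reachable set includes: (0,0,0), (0,0,1), (0,0,2), (0,0,3), (0,0,4), (0,0,5), (0,0,6), (0,0,7), (0,0,8), (0,0,9), (0,0,10), (0,0,11) ...
Target (A=6, B=8, C=7) not in reachable set → no.

Answer: no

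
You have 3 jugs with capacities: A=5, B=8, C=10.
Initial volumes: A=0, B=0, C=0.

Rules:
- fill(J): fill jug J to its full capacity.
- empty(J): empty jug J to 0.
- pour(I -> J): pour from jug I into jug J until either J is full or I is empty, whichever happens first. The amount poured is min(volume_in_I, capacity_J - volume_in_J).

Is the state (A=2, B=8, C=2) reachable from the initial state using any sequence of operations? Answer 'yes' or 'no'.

Answer: yes

Derivation:
BFS from (A=0, B=0, C=0):
  1. fill(C) -> (A=0 B=0 C=10)
  2. pour(C -> B) -> (A=0 B=8 C=2)
  3. empty(B) -> (A=0 B=0 C=2)
  4. pour(C -> A) -> (A=2 B=0 C=0)
  5. fill(C) -> (A=2 B=0 C=10)
  6. pour(C -> B) -> (A=2 B=8 C=2)
Target reached → yes.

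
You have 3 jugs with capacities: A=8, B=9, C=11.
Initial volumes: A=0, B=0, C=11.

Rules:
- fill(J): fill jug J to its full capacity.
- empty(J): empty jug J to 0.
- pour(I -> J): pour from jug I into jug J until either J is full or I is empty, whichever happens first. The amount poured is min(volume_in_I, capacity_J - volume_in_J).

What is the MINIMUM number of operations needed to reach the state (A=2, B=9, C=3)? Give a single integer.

BFS from (A=0, B=0, C=11). One shortest path:
  1. pour(C -> A) -> (A=8 B=0 C=3)
  2. empty(A) -> (A=0 B=0 C=3)
  3. pour(C -> B) -> (A=0 B=3 C=0)
  4. fill(C) -> (A=0 B=3 C=11)
  5. pour(C -> A) -> (A=8 B=3 C=3)
  6. pour(A -> B) -> (A=2 B=9 C=3)
Reached target in 6 moves.

Answer: 6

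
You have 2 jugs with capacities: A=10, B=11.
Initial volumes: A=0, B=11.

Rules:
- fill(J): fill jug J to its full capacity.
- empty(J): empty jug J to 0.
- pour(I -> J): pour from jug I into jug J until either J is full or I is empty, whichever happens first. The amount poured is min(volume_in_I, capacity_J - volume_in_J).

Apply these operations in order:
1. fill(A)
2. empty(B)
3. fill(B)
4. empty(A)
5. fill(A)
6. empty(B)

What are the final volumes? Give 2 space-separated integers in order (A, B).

Answer: 10 0

Derivation:
Step 1: fill(A) -> (A=10 B=11)
Step 2: empty(B) -> (A=10 B=0)
Step 3: fill(B) -> (A=10 B=11)
Step 4: empty(A) -> (A=0 B=11)
Step 5: fill(A) -> (A=10 B=11)
Step 6: empty(B) -> (A=10 B=0)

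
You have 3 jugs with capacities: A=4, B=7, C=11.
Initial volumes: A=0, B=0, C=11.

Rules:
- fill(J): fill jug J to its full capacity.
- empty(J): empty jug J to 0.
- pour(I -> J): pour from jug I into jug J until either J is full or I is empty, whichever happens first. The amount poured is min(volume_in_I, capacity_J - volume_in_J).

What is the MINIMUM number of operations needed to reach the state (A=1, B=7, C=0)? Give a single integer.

BFS from (A=0, B=0, C=11). One shortest path:
  1. fill(A) -> (A=4 B=0 C=11)
  2. empty(C) -> (A=4 B=0 C=0)
  3. pour(A -> B) -> (A=0 B=4 C=0)
  4. fill(A) -> (A=4 B=4 C=0)
  5. pour(A -> B) -> (A=1 B=7 C=0)
Reached target in 5 moves.

Answer: 5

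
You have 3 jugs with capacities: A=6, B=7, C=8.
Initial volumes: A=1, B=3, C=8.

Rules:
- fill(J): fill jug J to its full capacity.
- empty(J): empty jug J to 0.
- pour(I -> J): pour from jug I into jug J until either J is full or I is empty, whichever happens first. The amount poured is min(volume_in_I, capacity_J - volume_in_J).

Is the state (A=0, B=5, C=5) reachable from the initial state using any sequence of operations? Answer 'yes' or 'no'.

Answer: yes

Derivation:
BFS from (A=1, B=3, C=8):
  1. fill(A) -> (A=6 B=3 C=8)
  2. empty(C) -> (A=6 B=3 C=0)
  3. pour(A -> C) -> (A=0 B=3 C=6)
  4. pour(B -> A) -> (A=3 B=0 C=6)
  5. fill(B) -> (A=3 B=7 C=6)
  6. pour(B -> C) -> (A=3 B=5 C=8)
  7. pour(C -> A) -> (A=6 B=5 C=5)
  8. empty(A) -> (A=0 B=5 C=5)
Target reached → yes.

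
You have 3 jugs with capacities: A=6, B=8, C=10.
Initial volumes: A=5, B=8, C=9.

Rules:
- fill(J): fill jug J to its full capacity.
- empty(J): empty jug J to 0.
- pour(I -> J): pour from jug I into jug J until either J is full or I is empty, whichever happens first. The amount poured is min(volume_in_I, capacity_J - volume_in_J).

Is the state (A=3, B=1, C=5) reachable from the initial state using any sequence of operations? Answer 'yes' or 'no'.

Answer: no

Derivation:
BFS explored all 378 reachable states.
Reachable set includes: (0,0,0), (0,0,1), (0,0,2), (0,0,3), (0,0,4), (0,0,5), (0,0,6), (0,0,7), (0,0,8), (0,0,9), (0,0,10), (0,1,0) ...
Target (A=3, B=1, C=5) not in reachable set → no.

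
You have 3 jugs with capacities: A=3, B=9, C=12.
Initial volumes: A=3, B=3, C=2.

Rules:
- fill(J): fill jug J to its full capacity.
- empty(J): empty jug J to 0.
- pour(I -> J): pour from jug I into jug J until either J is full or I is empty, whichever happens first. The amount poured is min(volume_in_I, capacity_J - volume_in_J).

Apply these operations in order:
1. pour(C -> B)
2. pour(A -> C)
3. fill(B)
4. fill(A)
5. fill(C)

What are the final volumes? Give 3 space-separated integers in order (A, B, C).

Step 1: pour(C -> B) -> (A=3 B=5 C=0)
Step 2: pour(A -> C) -> (A=0 B=5 C=3)
Step 3: fill(B) -> (A=0 B=9 C=3)
Step 4: fill(A) -> (A=3 B=9 C=3)
Step 5: fill(C) -> (A=3 B=9 C=12)

Answer: 3 9 12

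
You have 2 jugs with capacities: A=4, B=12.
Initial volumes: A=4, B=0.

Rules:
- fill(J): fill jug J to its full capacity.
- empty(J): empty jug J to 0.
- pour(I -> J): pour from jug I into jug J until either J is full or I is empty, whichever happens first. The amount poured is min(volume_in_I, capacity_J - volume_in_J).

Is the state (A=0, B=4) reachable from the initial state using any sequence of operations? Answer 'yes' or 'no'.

BFS from (A=4, B=0):
  1. pour(A -> B) -> (A=0 B=4)
Target reached → yes.

Answer: yes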